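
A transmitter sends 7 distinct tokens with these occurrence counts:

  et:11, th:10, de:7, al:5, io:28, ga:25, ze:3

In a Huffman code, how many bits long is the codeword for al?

Build the tree from the bottom:
ze(3) + al(5) → 8
de(7) + 8 → 15
th(10) + et(11) → 21
15 + 21 → 36
ga(25) + io(28) → 53
36 + 53 → 89
al's leaf is at depth 4, giving a 4-bit codeword.

4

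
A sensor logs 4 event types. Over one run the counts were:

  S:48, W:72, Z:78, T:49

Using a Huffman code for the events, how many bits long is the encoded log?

494

Greedily combine the two least-frequent nodes:
combine S(48), T(49) → 97
combine W(72), Z(78) → 150
combine 97, 150 → 247
Total encoded bits = sum of merged weights = 97 + 150 + 247 = 494.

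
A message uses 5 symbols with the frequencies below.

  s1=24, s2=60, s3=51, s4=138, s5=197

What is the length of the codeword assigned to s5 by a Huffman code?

Repeatedly merge the two smallest:
combine s1(24), s3(51) → 75
combine s2(60), 75 → 135
combine 135, s4(138) → 273
combine s5(197), 273 → 470
s5 sits one level below the root: a 1-bit codeword.

1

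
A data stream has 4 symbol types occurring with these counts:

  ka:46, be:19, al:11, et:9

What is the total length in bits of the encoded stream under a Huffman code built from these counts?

Build the Huffman tree bottom-up:
combine et(9), al(11) → 20
combine be(19), 20 → 39
combine 39, ka(46) → 85
Each symbol's bit-cost is frequency × depth; summing gives 144 bits (equivalently 20 + 39 + 85).

144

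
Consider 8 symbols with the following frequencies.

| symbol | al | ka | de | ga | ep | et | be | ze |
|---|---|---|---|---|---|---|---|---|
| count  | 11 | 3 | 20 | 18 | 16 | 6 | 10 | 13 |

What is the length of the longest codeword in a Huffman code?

Merge the two lowest-weight nodes at each step:
ka(3) + et(6) → 9
9 + be(10) → 19
al(11) + ze(13) → 24
ep(16) + ga(18) → 34
19 + de(20) → 39
24 + 34 → 58
39 + 58 → 97
The first pair merged (ka, et) ends up deepest, at depth 4.

4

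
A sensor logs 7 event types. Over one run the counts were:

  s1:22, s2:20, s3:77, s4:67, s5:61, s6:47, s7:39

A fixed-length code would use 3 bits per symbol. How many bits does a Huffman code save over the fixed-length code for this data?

102

Fixed-length: 3 bits × 333 symbols = 999 bits.
Huffman merges:
merge s2(20) and s1(22): 42
merge s7(39) and 42: 81
merge s6(47) and s5(61): 108
merge s4(67) and s3(77): 144
merge 81 and 108: 189
merge 144 and 189: 333
Huffman total = 42 + 81 + 108 + 144 + 189 + 333 = 897 bits.
Saving = 999 − 897 = 102 bits.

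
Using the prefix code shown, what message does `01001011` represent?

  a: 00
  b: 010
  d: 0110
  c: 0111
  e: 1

bbee

Read left to right; each codeword is recognised as soon as it completes (prefix code):
  010→b | 010→b | 1→e | 1→e
Decoded message: bbee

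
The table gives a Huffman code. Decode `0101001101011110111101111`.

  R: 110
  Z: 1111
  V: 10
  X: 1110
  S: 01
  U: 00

Read left to right; each codeword is recognised as soon as it completes (prefix code):
  01→S | 01→S | 00→U | 110→R | 10→V | 1111→Z | 01→S | 1110→X | 1111→Z
Decoded message: SSURVZSXZ

SSURVZSXZ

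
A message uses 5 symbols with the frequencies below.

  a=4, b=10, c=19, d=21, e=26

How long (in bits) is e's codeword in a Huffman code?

Build the tree from the bottom:
merge a(4) and b(10): 14
merge 14 and c(19): 33
merge d(21) and e(26): 47
merge 33 and 47: 80
The subtree containing e is merged 2 times, so code length = 2.

2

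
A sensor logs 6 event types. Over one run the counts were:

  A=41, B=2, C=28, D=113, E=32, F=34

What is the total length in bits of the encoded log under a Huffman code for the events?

Build the Huffman tree bottom-up:
combine B(2), C(28) → 30
combine 30, E(32) → 62
combine F(34), A(41) → 75
combine 62, 75 → 137
combine D(113), 137 → 250
The encoded length is the sum of every internal node's weight: 30 + 62 + 75 + 137 + 250 = 554 bits.

554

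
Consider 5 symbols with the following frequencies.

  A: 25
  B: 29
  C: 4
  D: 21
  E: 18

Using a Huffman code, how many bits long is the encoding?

216

Greedily combine the two least-frequent nodes:
combine C(4), E(18) → 22
combine D(21), 22 → 43
combine A(25), B(29) → 54
combine 43, 54 → 97
The encoded length is the sum of every internal node's weight: 22 + 43 + 54 + 97 = 216 bits.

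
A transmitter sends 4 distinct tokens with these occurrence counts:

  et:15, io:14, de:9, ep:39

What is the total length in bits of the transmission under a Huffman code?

138

Greedily combine the two least-frequent nodes:
de(9) + io(14) → 23
et(15) + 23 → 38
38 + ep(39) → 77
The encoded length is the sum of every internal node's weight: 23 + 38 + 77 = 138 bits.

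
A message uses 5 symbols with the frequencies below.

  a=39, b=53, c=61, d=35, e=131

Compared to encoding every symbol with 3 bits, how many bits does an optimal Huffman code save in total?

262

Fixed-length: 3 bits × 319 symbols = 957 bits.
Huffman merges:
d(35) + a(39) → 74
b(53) + c(61) → 114
74 + 114 → 188
e(131) + 188 → 319
Huffman total = 74 + 114 + 188 + 319 = 695 bits.
Saving = 957 − 695 = 262 bits.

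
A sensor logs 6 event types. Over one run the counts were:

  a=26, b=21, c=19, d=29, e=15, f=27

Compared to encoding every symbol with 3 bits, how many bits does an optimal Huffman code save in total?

56

Fixed-length: 3 bits × 137 symbols = 411 bits.
Huffman merges:
merge e(15) and c(19): 34
merge b(21) and a(26): 47
merge f(27) and d(29): 56
merge 34 and 47: 81
merge 56 and 81: 137
Huffman total = 34 + 47 + 56 + 81 + 137 = 355 bits.
Saving = 411 − 355 = 56 bits.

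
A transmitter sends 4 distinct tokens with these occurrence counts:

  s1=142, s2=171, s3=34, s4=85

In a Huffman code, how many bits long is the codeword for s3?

Build the tree from the bottom:
combine s3(34), s4(85) → 119
combine 119, s1(142) → 261
combine s2(171), 261 → 432
s3's leaf is at depth 3, giving a 3-bit codeword.

3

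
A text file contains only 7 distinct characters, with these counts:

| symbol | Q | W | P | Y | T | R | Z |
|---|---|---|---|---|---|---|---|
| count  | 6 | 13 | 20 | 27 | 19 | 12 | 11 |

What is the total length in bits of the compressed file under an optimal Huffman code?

Build the Huffman tree bottom-up:
merge Q(6) and Z(11): 17
merge R(12) and W(13): 25
merge 17 and T(19): 36
merge P(20) and 25: 45
merge Y(27) and 36: 63
merge 45 and 63: 108
Each symbol's bit-cost is frequency × depth; summing gives 294 bits (equivalently 17 + 25 + 36 + 45 + 63 + 108).

294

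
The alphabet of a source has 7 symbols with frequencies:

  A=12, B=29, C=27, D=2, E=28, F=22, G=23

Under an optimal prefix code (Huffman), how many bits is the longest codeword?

4

Merge the two lowest-weight nodes at each step:
merge D(2) and A(12): 14
merge 14 and F(22): 36
merge G(23) and C(27): 50
merge E(28) and B(29): 57
merge 36 and 50: 86
merge 57 and 86: 143
Maximum depth reached is 4.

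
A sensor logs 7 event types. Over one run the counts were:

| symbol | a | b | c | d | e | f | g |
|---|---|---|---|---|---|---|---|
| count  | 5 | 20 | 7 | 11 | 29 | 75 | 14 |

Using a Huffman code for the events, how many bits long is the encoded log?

368

Merge the two smallest weights repeatedly:
combine a(5), c(7) → 12
combine d(11), 12 → 23
combine g(14), b(20) → 34
combine 23, e(29) → 52
combine 34, 52 → 86
combine f(75), 86 → 161
The encoded length is the sum of every internal node's weight: 12 + 23 + 34 + 52 + 86 + 161 = 368 bits.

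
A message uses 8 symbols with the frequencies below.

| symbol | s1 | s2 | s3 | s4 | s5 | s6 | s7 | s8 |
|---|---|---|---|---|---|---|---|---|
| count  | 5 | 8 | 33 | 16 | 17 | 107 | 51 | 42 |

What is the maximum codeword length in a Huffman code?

Merge the two lowest-weight nodes at each step:
combine s1(5), s2(8) → 13
combine 13, s4(16) → 29
combine s5(17), 29 → 46
combine s3(33), s8(42) → 75
combine 46, s7(51) → 97
combine 75, 97 → 172
combine s6(107), 172 → 279
The first pair merged (s1, s2) ends up deepest, at depth 6.

6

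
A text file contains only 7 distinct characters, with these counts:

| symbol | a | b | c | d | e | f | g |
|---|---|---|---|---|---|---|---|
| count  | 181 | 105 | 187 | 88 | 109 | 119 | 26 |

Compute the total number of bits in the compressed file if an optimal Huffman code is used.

2191

Greedily combine the two least-frequent nodes:
merge g(26) and d(88): 114
merge b(105) and e(109): 214
merge 114 and f(119): 233
merge a(181) and c(187): 368
merge 214 and 233: 447
merge 368 and 447: 815
Each symbol's bit-cost is frequency × depth; summing gives 2191 bits (equivalently 114 + 214 + 233 + 368 + 447 + 815).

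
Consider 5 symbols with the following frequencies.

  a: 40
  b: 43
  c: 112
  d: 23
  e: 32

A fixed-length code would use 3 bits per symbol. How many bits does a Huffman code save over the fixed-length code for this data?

224

Fixed-length: 3 bits × 250 symbols = 750 bits.
Huffman merges:
combine d(23), e(32) → 55
combine a(40), b(43) → 83
combine 55, 83 → 138
combine c(112), 138 → 250
Huffman total = 55 + 83 + 138 + 250 = 526 bits.
Saving = 750 − 526 = 224 bits.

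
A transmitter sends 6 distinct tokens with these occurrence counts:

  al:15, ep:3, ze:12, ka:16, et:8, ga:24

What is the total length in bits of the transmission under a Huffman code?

Merge the two smallest weights repeatedly:
merge ep(3) and et(8): 11
merge 11 and ze(12): 23
merge al(15) and ka(16): 31
merge 23 and ga(24): 47
merge 31 and 47: 78
The encoded length is the sum of every internal node's weight: 11 + 23 + 31 + 47 + 78 = 190 bits.

190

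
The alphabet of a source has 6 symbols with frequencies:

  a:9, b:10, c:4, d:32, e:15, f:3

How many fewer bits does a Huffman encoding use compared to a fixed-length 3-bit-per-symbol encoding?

Fixed-length: 3 bits × 73 symbols = 219 bits.
Huffman merges:
f(3) + c(4) → 7
7 + a(9) → 16
b(10) + e(15) → 25
16 + 25 → 41
d(32) + 41 → 73
Huffman total = 7 + 16 + 25 + 41 + 73 = 162 bits.
Saving = 219 − 162 = 57 bits.

57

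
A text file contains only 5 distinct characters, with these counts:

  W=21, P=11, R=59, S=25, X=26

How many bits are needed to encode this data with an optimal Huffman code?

Build the Huffman tree bottom-up:
P(11) + W(21) → 32
S(25) + X(26) → 51
32 + 51 → 83
R(59) + 83 → 142
Total encoded bits = sum of merged weights = 32 + 51 + 83 + 142 = 308.

308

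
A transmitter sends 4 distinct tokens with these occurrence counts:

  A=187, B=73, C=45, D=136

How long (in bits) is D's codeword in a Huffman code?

Build the tree from the bottom:
merge C(45) and B(73): 118
merge 118 and D(136): 254
merge A(187) and 254: 441
D's leaf is at depth 2, giving a 2-bit codeword.

2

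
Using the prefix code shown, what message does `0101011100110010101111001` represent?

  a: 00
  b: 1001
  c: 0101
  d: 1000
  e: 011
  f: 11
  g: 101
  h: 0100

Read left to right; each codeword is recognised as soon as it completes (prefix code):
  0101→c | 011→e | 1001→b | 1001→b | 0101→c | 11→f | 1001→b
Decoded message: cebbcfb

cebbcfb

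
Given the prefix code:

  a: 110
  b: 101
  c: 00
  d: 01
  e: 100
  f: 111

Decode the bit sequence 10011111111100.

Read left to right; each codeword is recognised as soon as it completes (prefix code):
  100→e | 111→f | 111→f | 111→f | 00→c
Decoded message: efffc

efffc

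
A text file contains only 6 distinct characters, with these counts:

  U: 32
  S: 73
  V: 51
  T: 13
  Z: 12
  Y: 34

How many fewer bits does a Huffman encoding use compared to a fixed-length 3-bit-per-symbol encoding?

Fixed-length: 3 bits × 215 symbols = 645 bits.
Huffman merges:
combine Z(12), T(13) → 25
combine 25, U(32) → 57
combine Y(34), V(51) → 85
combine 57, S(73) → 130
combine 85, 130 → 215
Huffman total = 25 + 57 + 85 + 130 + 215 = 512 bits.
Saving = 645 − 512 = 133 bits.

133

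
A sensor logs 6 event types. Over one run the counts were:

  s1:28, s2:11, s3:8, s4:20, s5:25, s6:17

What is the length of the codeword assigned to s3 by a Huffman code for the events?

Repeatedly merge the two smallest:
merge s3(8) and s2(11): 19
merge s6(17) and 19: 36
merge s4(20) and s5(25): 45
merge s1(28) and 36: 64
merge 45 and 64: 109
The subtree containing s3 is merged 4 times, so code length = 4.

4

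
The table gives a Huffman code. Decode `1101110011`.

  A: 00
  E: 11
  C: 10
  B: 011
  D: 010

Read left to right; each codeword is recognised as soon as it completes (prefix code):
  11→E | 011→B | 10→C | 011→B
Decoded message: EBCB

EBCB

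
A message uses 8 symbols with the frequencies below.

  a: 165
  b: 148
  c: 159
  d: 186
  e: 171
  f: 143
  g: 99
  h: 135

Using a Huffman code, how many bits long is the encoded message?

3618

Merge the two smallest weights repeatedly:
g(99) + h(135) → 234
f(143) + b(148) → 291
c(159) + a(165) → 324
e(171) + d(186) → 357
234 + 291 → 525
324 + 357 → 681
525 + 681 → 1206
Total encoded bits = sum of merged weights = 234 + 291 + 324 + 357 + 525 + 681 + 1206 = 3618.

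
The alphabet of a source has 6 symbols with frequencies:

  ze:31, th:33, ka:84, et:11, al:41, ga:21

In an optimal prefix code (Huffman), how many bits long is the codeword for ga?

Repeatedly merge the two smallest:
merge et(11) and ga(21): 32
merge ze(31) and 32: 63
merge th(33) and al(41): 74
merge 63 and 74: 137
merge ka(84) and 137: 221
ga's leaf is at depth 4, giving a 4-bit codeword.

4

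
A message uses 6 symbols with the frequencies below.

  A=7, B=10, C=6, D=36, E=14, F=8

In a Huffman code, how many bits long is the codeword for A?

4

Huffman merges, smallest pair first:
merge C(6) and A(7): 13
merge F(8) and B(10): 18
merge 13 and E(14): 27
merge 18 and 27: 45
merge D(36) and 45: 81
A's leaf is at depth 4, giving a 4-bit codeword.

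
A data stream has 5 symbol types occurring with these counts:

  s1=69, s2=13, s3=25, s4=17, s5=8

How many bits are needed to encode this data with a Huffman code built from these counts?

Greedily combine the two least-frequent nodes:
merge s5(8) and s2(13): 21
merge s4(17) and 21: 38
merge s3(25) and 38: 63
merge 63 and s1(69): 132
Total encoded bits = sum of merged weights = 21 + 38 + 63 + 132 = 254.

254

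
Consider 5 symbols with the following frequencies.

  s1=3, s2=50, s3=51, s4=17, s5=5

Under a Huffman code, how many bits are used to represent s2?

2

Repeatedly merge the two smallest:
merge s1(3) and s5(5): 8
merge 8 and s4(17): 25
merge 25 and s2(50): 75
merge s3(51) and 75: 126
s2 sits 2 levels below the root, so its codeword is 2 bits.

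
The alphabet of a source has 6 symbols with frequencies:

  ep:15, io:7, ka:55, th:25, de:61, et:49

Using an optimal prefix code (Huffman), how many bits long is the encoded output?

Merge the two smallest weights repeatedly:
combine io(7), ep(15) → 22
combine 22, th(25) → 47
combine 47, et(49) → 96
combine ka(55), de(61) → 116
combine 96, 116 → 212
The encoded length is the sum of every internal node's weight: 22 + 47 + 96 + 116 + 212 = 493 bits.

493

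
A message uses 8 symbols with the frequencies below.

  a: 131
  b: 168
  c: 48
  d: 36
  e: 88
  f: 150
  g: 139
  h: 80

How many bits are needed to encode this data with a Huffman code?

2436

Build the Huffman tree bottom-up:
d(36) + c(48) → 84
h(80) + 84 → 164
e(88) + a(131) → 219
g(139) + f(150) → 289
164 + b(168) → 332
219 + 289 → 508
332 + 508 → 840
The encoded length is the sum of every internal node's weight: 84 + 164 + 219 + 289 + 332 + 508 + 840 = 2436 bits.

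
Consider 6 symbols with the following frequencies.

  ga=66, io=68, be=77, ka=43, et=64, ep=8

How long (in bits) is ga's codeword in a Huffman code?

Build the tree from the bottom:
combine ep(8), ka(43) → 51
combine 51, et(64) → 115
combine ga(66), io(68) → 134
combine be(77), 115 → 192
combine 134, 192 → 326
ga's leaf is at depth 2, giving a 2-bit codeword.

2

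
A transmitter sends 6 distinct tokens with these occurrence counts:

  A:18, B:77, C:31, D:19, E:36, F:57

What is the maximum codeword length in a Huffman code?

Merge the two lowest-weight nodes at each step:
merge A(18) and D(19): 37
merge C(31) and E(36): 67
merge 37 and F(57): 94
merge 67 and B(77): 144
merge 94 and 144: 238
The first pair merged (A, D) ends up deepest, at depth 3.

3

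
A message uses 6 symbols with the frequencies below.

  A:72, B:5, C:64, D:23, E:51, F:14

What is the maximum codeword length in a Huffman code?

Merge the two lowest-weight nodes at each step:
B(5) + F(14) → 19
19 + D(23) → 42
42 + E(51) → 93
C(64) + A(72) → 136
93 + 136 → 229
The first pair merged (B, F) ends up deepest, at depth 4.

4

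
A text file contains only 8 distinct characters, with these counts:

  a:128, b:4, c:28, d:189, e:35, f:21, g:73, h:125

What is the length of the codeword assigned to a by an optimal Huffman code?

Repeatedly merge the two smallest:
b(4) + f(21) → 25
25 + c(28) → 53
e(35) + 53 → 88
g(73) + 88 → 161
h(125) + a(128) → 253
161 + d(189) → 350
253 + 350 → 603
a sits 2 levels below the root, so its codeword is 2 bits.

2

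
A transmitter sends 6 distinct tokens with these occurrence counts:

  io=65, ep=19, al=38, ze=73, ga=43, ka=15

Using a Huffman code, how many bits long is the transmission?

612

Greedily combine the two least-frequent nodes:
merge ka(15) and ep(19): 34
merge 34 and al(38): 72
merge ga(43) and io(65): 108
merge 72 and ze(73): 145
merge 108 and 145: 253
Each symbol's bit-cost is frequency × depth; summing gives 612 bits (equivalently 34 + 72 + 108 + 145 + 253).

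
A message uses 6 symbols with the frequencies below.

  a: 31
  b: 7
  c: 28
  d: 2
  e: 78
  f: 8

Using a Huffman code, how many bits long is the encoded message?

Greedily combine the two least-frequent nodes:
d(2) + b(7) → 9
f(8) + 9 → 17
17 + c(28) → 45
a(31) + 45 → 76
76 + e(78) → 154
Each symbol's bit-cost is frequency × depth; summing gives 301 bits (equivalently 9 + 17 + 45 + 76 + 154).

301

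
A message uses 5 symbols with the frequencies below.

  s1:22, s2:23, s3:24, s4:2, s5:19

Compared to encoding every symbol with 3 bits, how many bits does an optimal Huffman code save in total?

69

Fixed-length: 3 bits × 90 symbols = 270 bits.
Huffman merges:
combine s4(2), s5(19) → 21
combine 21, s1(22) → 43
combine s2(23), s3(24) → 47
combine 43, 47 → 90
Huffman total = 21 + 43 + 47 + 90 = 201 bits.
Saving = 270 − 201 = 69 bits.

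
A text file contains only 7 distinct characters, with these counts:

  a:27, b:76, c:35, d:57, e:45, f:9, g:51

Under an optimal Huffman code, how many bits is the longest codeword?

4

Merge the two lowest-weight nodes at each step:
merge f(9) and a(27): 36
merge c(35) and 36: 71
merge e(45) and g(51): 96
merge d(57) and 71: 128
merge b(76) and 96: 172
merge 128 and 172: 300
The rarest symbols sit at the bottom; the longest codeword is 4 bits.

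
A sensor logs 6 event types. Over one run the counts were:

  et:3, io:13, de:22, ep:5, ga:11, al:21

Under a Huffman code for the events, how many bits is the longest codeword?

4

Merge the two lowest-weight nodes at each step:
merge et(3) and ep(5): 8
merge 8 and ga(11): 19
merge io(13) and 19: 32
merge al(21) and de(22): 43
merge 32 and 43: 75
The first pair merged (et, ep) ends up deepest, at depth 4.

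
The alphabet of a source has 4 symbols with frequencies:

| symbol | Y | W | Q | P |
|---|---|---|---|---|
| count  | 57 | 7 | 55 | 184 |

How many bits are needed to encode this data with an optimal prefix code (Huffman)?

Build the Huffman tree bottom-up:
W(7) + Q(55) → 62
Y(57) + 62 → 119
119 + P(184) → 303
The encoded length is the sum of every internal node's weight: 62 + 119 + 303 = 484 bits.

484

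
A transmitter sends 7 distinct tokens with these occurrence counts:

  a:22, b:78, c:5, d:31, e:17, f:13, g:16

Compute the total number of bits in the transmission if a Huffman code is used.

441

Build the Huffman tree bottom-up:
c(5) + f(13) → 18
g(16) + e(17) → 33
18 + a(22) → 40
d(31) + 33 → 64
40 + 64 → 104
b(78) + 104 → 182
The encoded length is the sum of every internal node's weight: 18 + 33 + 40 + 64 + 104 + 182 = 441 bits.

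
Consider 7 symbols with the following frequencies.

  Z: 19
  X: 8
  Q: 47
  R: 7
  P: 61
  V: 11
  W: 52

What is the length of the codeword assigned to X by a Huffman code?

Build the tree from the bottom:
R(7) + X(8) → 15
V(11) + 15 → 26
Z(19) + 26 → 45
45 + Q(47) → 92
W(52) + P(61) → 113
92 + 113 → 205
The subtree containing X is merged 5 times, so code length = 5.

5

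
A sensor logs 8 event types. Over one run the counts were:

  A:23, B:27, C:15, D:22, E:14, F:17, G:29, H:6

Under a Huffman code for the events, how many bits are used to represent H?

4

Build the tree from the bottom:
H(6) + E(14) → 20
C(15) + F(17) → 32
20 + D(22) → 42
A(23) + B(27) → 50
G(29) + 32 → 61
42 + 50 → 92
61 + 92 → 153
H sits 4 levels below the root, so its codeword is 4 bits.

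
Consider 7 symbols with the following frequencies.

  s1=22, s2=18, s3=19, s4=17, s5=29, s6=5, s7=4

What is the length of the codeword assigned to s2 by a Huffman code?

3

Repeatedly merge the two smallest:
combine s7(4), s6(5) → 9
combine 9, s4(17) → 26
combine s2(18), s3(19) → 37
combine s1(22), 26 → 48
combine s5(29), 37 → 66
combine 48, 66 → 114
The subtree containing s2 is merged 3 times, so code length = 3.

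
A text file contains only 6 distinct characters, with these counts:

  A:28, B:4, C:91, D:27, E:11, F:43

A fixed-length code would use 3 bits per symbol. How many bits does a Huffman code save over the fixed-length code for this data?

Fixed-length: 3 bits × 204 symbols = 612 bits.
Huffman merges:
merge B(4) and E(11): 15
merge 15 and D(27): 42
merge A(28) and 42: 70
merge F(43) and 70: 113
merge C(91) and 113: 204
Huffman total = 15 + 42 + 70 + 113 + 204 = 444 bits.
Saving = 612 − 444 = 168 bits.

168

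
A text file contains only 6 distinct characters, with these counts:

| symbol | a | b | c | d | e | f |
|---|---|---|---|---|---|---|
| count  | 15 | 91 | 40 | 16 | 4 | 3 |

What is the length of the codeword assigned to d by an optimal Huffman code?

3

Repeatedly merge the two smallest:
combine f(3), e(4) → 7
combine 7, a(15) → 22
combine d(16), 22 → 38
combine 38, c(40) → 78
combine 78, b(91) → 169
The subtree containing d is merged 3 times, so code length = 3.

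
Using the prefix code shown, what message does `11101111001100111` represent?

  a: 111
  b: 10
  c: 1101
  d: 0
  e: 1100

adabdea

Read left to right; each codeword is recognised as soon as it completes (prefix code):
  111→a | 0→d | 111→a | 10→b | 0→d | 1100→e | 111→a
Decoded message: adabdea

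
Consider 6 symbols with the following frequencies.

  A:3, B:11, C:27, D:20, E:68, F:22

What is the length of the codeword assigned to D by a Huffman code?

Huffman merges, smallest pair first:
A(3) + B(11) → 14
14 + D(20) → 34
F(22) + C(27) → 49
34 + 49 → 83
E(68) + 83 → 151
D's leaf is at depth 3, giving a 3-bit codeword.

3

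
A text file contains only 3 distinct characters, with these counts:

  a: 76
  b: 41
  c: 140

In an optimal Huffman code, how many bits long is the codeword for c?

Huffman merges, smallest pair first:
merge b(41) and a(76): 117
merge 117 and c(140): 257
c is a child of the root — depth 1, so its codeword is a single bit.

1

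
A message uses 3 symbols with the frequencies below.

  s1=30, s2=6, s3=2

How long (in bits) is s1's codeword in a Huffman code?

Huffman merges, smallest pair first:
merge s3(2) and s2(6): 8
merge 8 and s1(30): 38
s1 is merged only at the final step, so code length = 1.

1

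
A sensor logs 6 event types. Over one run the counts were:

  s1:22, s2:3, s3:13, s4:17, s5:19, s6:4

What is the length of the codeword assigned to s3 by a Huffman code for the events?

Huffman merges, smallest pair first:
merge s2(3) and s6(4): 7
merge 7 and s3(13): 20
merge s4(17) and s5(19): 36
merge 20 and s1(22): 42
merge 36 and 42: 78
s3 sits 3 levels below the root, so its codeword is 3 bits.

3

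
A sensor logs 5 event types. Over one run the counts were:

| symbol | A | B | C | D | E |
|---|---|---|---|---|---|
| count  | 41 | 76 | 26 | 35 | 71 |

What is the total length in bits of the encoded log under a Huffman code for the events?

559

Build the Huffman tree bottom-up:
C(26) + D(35) → 61
A(41) + 61 → 102
E(71) + B(76) → 147
102 + 147 → 249
The encoded length is the sum of every internal node's weight: 61 + 102 + 147 + 249 = 559 bits.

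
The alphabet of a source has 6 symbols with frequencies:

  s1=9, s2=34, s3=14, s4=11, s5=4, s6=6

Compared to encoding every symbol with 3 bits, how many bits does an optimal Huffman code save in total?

Fixed-length: 3 bits × 78 symbols = 234 bits.
Huffman merges:
merge s5(4) and s6(6): 10
merge s1(9) and 10: 19
merge s4(11) and s3(14): 25
merge 19 and 25: 44
merge s2(34) and 44: 78
Huffman total = 10 + 19 + 25 + 44 + 78 = 176 bits.
Saving = 234 − 176 = 58 bits.

58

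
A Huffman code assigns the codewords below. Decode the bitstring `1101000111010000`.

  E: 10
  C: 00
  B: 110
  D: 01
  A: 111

Read left to right; each codeword is recognised as soon as it completes (prefix code):
  110→B | 10→E | 00→C | 111→A | 01→D | 00→C | 00→C
Decoded message: BECADCC

BECADCC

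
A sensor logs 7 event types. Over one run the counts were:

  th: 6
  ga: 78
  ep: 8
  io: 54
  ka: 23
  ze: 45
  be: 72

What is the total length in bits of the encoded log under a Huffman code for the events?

Greedily combine the two least-frequent nodes:
th(6) + ep(8) → 14
14 + ka(23) → 37
37 + ze(45) → 82
io(54) + be(72) → 126
ga(78) + 82 → 160
126 + 160 → 286
Each symbol's bit-cost is frequency × depth; summing gives 705 bits (equivalently 14 + 37 + 82 + 126 + 160 + 286).

705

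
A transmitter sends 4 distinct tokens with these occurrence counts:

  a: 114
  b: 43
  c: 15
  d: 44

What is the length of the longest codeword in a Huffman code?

3

Merge the two lowest-weight nodes at each step:
combine c(15), b(43) → 58
combine d(44), 58 → 102
combine 102, a(114) → 216
Maximum depth reached is 3.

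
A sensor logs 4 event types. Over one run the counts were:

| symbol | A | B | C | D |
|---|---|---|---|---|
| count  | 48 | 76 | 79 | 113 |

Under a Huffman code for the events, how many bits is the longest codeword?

Merge the two lowest-weight nodes at each step:
merge A(48) and B(76): 124
merge C(79) and D(113): 192
merge 124 and 192: 316
The first pair merged (A, B) ends up deepest, at depth 2.

2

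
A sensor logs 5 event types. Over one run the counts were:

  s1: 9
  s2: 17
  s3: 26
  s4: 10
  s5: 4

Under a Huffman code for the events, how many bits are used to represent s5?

4

Repeatedly merge the two smallest:
combine s5(4), s1(9) → 13
combine s4(10), 13 → 23
combine s2(17), 23 → 40
combine s3(26), 40 → 66
The subtree containing s5 is merged 4 times, so code length = 4.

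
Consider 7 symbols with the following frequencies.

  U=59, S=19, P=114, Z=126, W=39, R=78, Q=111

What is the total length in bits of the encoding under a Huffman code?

Merge the two smallest weights repeatedly:
S(19) + W(39) → 58
58 + U(59) → 117
R(78) + Q(111) → 189
P(114) + 117 → 231
Z(126) + 189 → 315
231 + 315 → 546
The encoded length is the sum of every internal node's weight: 58 + 117 + 189 + 231 + 315 + 546 = 1456 bits.

1456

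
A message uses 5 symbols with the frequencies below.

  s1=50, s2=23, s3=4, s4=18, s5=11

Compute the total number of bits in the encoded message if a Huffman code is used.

Greedily combine the two least-frequent nodes:
combine s3(4), s5(11) → 15
combine 15, s4(18) → 33
combine s2(23), 33 → 56
combine s1(50), 56 → 106
The encoded length is the sum of every internal node's weight: 15 + 33 + 56 + 106 = 210 bits.

210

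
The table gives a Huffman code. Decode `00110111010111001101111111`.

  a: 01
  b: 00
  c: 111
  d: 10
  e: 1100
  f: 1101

Read left to right; each codeword is recognised as soon as it completes (prefix code):
  00→b | 1101→f | 1101→f | 01→a | 1100→e | 1101→f | 111→c | 111→c
Decoded message: bffaefcc

bffaefcc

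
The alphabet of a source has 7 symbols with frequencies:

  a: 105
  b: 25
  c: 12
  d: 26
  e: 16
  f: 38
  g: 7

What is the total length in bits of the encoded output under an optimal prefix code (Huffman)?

Merge the two smallest weights repeatedly:
merge g(7) and c(12): 19
merge e(16) and 19: 35
merge b(25) and d(26): 51
merge 35 and f(38): 73
merge 51 and 73: 124
merge a(105) and 124: 229
The encoded length is the sum of every internal node's weight: 19 + 35 + 51 + 73 + 124 + 229 = 531 bits.

531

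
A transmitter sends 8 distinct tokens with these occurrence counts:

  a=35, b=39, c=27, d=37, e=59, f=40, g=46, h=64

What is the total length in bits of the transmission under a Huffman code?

1039

Build the Huffman tree bottom-up:
merge c(27) and a(35): 62
merge d(37) and b(39): 76
merge f(40) and g(46): 86
merge e(59) and 62: 121
merge h(64) and 76: 140
merge 86 and 121: 207
merge 140 and 207: 347
Each symbol's bit-cost is frequency × depth; summing gives 1039 bits (equivalently 62 + 76 + 86 + 121 + 140 + 207 + 347).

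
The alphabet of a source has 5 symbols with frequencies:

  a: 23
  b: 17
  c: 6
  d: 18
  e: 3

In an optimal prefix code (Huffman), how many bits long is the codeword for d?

Build the tree from the bottom:
merge e(3) and c(6): 9
merge 9 and b(17): 26
merge d(18) and a(23): 41
merge 26 and 41: 67
The subtree containing d is merged 2 times, so code length = 2.

2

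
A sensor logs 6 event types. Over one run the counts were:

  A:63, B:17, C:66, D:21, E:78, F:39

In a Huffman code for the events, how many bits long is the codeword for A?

Repeatedly merge the two smallest:
combine B(17), D(21) → 38
combine 38, F(39) → 77
combine A(63), C(66) → 129
combine 77, E(78) → 155
combine 129, 155 → 284
A's leaf is at depth 2, giving a 2-bit codeword.

2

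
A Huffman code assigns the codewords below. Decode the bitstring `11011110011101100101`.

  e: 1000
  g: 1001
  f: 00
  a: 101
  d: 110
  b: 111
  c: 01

Read left to right; each codeword is recognised as soon as it completes (prefix code):
  110→d | 111→b | 1001→g | 110→d | 110→d | 01→c | 01→c
Decoded message: dbgddcc

dbgddcc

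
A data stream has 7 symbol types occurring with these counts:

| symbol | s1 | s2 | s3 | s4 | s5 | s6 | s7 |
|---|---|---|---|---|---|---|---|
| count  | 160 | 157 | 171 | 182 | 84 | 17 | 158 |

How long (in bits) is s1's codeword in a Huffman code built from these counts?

Huffman merges, smallest pair first:
merge s6(17) and s5(84): 101
merge 101 and s2(157): 258
merge s7(158) and s1(160): 318
merge s3(171) and s4(182): 353
merge 258 and 318: 576
merge 353 and 576: 929
s1's leaf is at depth 3, giving a 3-bit codeword.

3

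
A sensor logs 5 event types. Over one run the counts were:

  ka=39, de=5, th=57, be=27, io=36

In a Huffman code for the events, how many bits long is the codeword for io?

2

Huffman merges, smallest pair first:
de(5) + be(27) → 32
32 + io(36) → 68
ka(39) + th(57) → 96
68 + 96 → 164
io's leaf is at depth 2, giving a 2-bit codeword.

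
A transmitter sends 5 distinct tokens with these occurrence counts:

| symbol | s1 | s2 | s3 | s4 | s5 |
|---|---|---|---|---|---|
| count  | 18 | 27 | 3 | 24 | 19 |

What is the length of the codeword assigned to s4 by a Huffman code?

2

Huffman merges, smallest pair first:
s3(3) + s1(18) → 21
s5(19) + 21 → 40
s4(24) + s2(27) → 51
40 + 51 → 91
s4's leaf is at depth 2, giving a 2-bit codeword.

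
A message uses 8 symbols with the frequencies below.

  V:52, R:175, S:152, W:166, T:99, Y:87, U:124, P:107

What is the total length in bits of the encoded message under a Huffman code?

Merge the two smallest weights repeatedly:
merge V(52) and Y(87): 139
merge T(99) and P(107): 206
merge U(124) and 139: 263
merge S(152) and W(166): 318
merge R(175) and 206: 381
merge 263 and 318: 581
merge 381 and 581: 962
The encoded length is the sum of every internal node's weight: 139 + 206 + 263 + 318 + 381 + 581 + 962 = 2850 bits.

2850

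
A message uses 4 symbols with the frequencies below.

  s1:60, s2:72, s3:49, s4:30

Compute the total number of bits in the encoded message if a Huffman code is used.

Merge the two smallest weights repeatedly:
combine s4(30), s3(49) → 79
combine s1(60), s2(72) → 132
combine 79, 132 → 211
Total encoded bits = sum of merged weights = 79 + 132 + 211 = 422.

422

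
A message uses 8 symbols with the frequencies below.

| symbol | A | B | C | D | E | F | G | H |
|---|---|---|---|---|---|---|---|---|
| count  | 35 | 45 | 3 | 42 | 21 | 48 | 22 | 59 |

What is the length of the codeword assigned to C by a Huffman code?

Huffman merges, smallest pair first:
C(3) + E(21) → 24
G(22) + 24 → 46
A(35) + D(42) → 77
B(45) + 46 → 91
F(48) + H(59) → 107
77 + 91 → 168
107 + 168 → 275
The subtree containing C is merged 5 times, so code length = 5.

5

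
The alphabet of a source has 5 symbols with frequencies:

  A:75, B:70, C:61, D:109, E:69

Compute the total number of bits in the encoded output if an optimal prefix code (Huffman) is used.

Greedily combine the two least-frequent nodes:
merge C(61) and E(69): 130
merge B(70) and A(75): 145
merge D(109) and 130: 239
merge 145 and 239: 384
Each symbol's bit-cost is frequency × depth; summing gives 898 bits (equivalently 130 + 145 + 239 + 384).

898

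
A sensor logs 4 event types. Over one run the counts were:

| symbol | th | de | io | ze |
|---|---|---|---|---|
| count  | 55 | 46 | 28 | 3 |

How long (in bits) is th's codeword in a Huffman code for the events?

1

Build the tree from the bottom:
merge ze(3) and io(28): 31
merge 31 and de(46): 77
merge th(55) and 77: 132
th is a child of the root — depth 1, so its codeword is a single bit.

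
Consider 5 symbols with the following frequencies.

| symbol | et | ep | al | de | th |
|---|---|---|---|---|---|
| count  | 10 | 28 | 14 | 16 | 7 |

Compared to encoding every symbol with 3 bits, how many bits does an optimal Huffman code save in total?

58

Fixed-length: 3 bits × 75 symbols = 225 bits.
Huffman merges:
th(7) + et(10) → 17
al(14) + de(16) → 30
17 + ep(28) → 45
30 + 45 → 75
Huffman total = 17 + 30 + 45 + 75 = 167 bits.
Saving = 225 − 167 = 58 bits.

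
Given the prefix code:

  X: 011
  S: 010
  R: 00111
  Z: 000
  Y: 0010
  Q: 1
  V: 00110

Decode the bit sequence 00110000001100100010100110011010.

Read left to right; each codeword is recognised as soon as it completes (prefix code):
  00110→V | 000→Z | 00110→V | 010→S | 0010→Y | 1→Q | 00110→V | 011→X | 010→S
Decoded message: VZVSYQVXS

VZVSYQVXS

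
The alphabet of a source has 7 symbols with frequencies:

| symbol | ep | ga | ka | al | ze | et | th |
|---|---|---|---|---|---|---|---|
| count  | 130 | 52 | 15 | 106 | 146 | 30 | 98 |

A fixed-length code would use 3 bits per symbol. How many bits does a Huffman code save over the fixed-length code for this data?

Fixed-length: 3 bits × 577 symbols = 1731 bits.
Huffman merges:
merge ka(15) and et(30): 45
merge 45 and ga(52): 97
merge 97 and th(98): 195
merge al(106) and ep(130): 236
merge ze(146) and 195: 341
merge 236 and 341: 577
Huffman total = 45 + 97 + 195 + 236 + 341 + 577 = 1491 bits.
Saving = 1731 − 1491 = 240 bits.

240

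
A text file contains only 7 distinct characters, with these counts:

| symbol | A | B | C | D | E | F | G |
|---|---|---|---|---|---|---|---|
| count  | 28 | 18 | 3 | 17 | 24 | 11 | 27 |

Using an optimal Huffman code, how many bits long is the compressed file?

343

Build the Huffman tree bottom-up:
C(3) + F(11) → 14
14 + D(17) → 31
B(18) + E(24) → 42
G(27) + A(28) → 55
31 + 42 → 73
55 + 73 → 128
The encoded length is the sum of every internal node's weight: 14 + 31 + 42 + 55 + 73 + 128 = 343 bits.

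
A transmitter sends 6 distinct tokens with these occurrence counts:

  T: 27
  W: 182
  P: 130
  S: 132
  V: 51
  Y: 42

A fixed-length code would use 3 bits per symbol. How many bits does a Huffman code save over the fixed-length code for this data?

375

Fixed-length: 3 bits × 564 symbols = 1692 bits.
Huffman merges:
combine T(27), Y(42) → 69
combine V(51), 69 → 120
combine 120, P(130) → 250
combine S(132), W(182) → 314
combine 250, 314 → 564
Huffman total = 69 + 120 + 250 + 314 + 564 = 1317 bits.
Saving = 1692 − 1317 = 375 bits.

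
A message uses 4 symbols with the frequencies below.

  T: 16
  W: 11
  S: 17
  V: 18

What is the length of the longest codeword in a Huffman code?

Merge the two lowest-weight nodes at each step:
combine W(11), T(16) → 27
combine S(17), V(18) → 35
combine 27, 35 → 62
The first pair merged (W, T) ends up deepest, at depth 2.

2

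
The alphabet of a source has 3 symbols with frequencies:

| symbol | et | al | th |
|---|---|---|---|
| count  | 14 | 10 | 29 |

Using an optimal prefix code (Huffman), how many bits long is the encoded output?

77

Greedily combine the two least-frequent nodes:
combine al(10), et(14) → 24
combine 24, th(29) → 53
Each symbol's bit-cost is frequency × depth; summing gives 77 bits (equivalently 24 + 53).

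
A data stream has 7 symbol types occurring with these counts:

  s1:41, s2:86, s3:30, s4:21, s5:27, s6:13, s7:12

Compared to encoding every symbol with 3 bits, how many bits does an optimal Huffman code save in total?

Fixed-length: 3 bits × 230 symbols = 690 bits.
Huffman merges:
combine s7(12), s6(13) → 25
combine s4(21), 25 → 46
combine s5(27), s3(30) → 57
combine s1(41), 46 → 87
combine 57, s2(86) → 143
combine 87, 143 → 230
Huffman total = 25 + 46 + 57 + 87 + 143 + 230 = 588 bits.
Saving = 690 − 588 = 102 bits.

102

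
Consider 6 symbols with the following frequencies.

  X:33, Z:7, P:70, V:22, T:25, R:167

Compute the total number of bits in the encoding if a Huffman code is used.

651

Merge the two smallest weights repeatedly:
combine Z(7), V(22) → 29
combine T(25), 29 → 54
combine X(33), 54 → 87
combine P(70), 87 → 157
combine 157, R(167) → 324
The encoded length is the sum of every internal node's weight: 29 + 54 + 87 + 157 + 324 = 651 bits.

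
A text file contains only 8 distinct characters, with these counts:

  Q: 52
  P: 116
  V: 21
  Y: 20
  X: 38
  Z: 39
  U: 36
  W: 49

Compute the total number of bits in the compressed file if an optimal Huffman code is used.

Greedily combine the two least-frequent nodes:
Y(20) + V(21) → 41
U(36) + X(38) → 74
Z(39) + 41 → 80
W(49) + Q(52) → 101
74 + 80 → 154
101 + P(116) → 217
154 + 217 → 371
Total encoded bits = sum of merged weights = 41 + 74 + 80 + 101 + 154 + 217 + 371 = 1038.

1038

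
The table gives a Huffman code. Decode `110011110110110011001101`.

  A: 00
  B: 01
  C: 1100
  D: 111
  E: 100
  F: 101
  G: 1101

CDFFECG

Read left to right; each codeword is recognised as soon as it completes (prefix code):
  1100→C | 111→D | 101→F | 101→F | 100→E | 1100→C | 1101→G
Decoded message: CDFFECG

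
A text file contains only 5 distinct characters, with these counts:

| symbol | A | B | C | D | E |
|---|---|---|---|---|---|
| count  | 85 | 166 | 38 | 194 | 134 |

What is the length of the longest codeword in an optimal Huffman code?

3

Merge the two lowest-weight nodes at each step:
C(38) + A(85) → 123
123 + E(134) → 257
B(166) + D(194) → 360
257 + 360 → 617
The rarest symbols sit at the bottom; the longest codeword is 3 bits.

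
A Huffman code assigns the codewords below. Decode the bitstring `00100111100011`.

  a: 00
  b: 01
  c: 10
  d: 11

acbdcad

Read left to right; each codeword is recognised as soon as it completes (prefix code):
  00→a | 10→c | 01→b | 11→d | 10→c | 00→a | 11→d
Decoded message: acbdcad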